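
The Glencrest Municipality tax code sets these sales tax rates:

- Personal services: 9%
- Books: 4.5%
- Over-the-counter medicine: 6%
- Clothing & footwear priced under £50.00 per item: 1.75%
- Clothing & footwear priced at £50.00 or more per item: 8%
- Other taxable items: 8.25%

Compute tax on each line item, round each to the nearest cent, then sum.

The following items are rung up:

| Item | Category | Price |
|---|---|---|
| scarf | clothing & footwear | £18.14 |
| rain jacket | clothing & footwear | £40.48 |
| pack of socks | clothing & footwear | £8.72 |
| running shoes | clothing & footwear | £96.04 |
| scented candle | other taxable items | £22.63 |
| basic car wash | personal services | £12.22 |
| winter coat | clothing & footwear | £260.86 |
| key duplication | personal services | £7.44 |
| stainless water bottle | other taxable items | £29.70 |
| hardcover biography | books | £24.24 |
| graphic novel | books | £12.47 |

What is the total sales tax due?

£37.47

Scarf £18.14: clothing & footwear, under £50.00 → 1.75% → £0.32
Rain jacket £40.48: clothing & footwear, under £50.00 → 1.75% → £0.71
Pack of socks £8.72: clothing & footwear, under £50.00 → 1.75% → £0.15
Running shoes £96.04: clothing & footwear, £50.00 or more → 8% → £7.68
Scented candle £22.63: other taxable items → 8.25% → £1.87
Basic car wash £12.22: personal services → 9% → £1.10
Winter coat £260.86: clothing & footwear, £50.00 or more → 8% → £20.87
Key duplication £7.44: personal services → 9% → £0.67
Stainless water bottle £29.70: other taxable items → 8.25% → £2.45
Hardcover biography £24.24: books → 4.5% → £1.09
Graphic novel £12.47: books → 4.5% → £0.56
Total tax = £0.32 + £0.71 + £0.15 + £7.68 + £1.87 + £1.10 + £20.87 + £0.67 + £2.45 + £1.09 + £0.56 = £37.47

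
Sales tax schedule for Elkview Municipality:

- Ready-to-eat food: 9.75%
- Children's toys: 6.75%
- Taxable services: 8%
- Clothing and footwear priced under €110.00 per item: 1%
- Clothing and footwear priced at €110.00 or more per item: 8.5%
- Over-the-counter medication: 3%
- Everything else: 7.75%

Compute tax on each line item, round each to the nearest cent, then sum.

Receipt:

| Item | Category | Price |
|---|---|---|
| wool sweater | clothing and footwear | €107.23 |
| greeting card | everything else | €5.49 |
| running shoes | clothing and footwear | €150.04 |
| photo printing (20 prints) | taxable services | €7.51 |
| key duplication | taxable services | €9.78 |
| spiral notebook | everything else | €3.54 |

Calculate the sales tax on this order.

€15.90

Wool sweater €107.23: clothing and footwear, under €110.00 → 1% → €1.07
Greeting card €5.49: everything else → 7.75% → €0.43
Running shoes €150.04: clothing and footwear, €110.00 or more → 8.5% → €12.75
Photo printing (20 prints) €7.51: taxable services → 8% → €0.60
Key duplication €9.78: taxable services → 8% → €0.78
Spiral notebook €3.54: everything else → 7.75% → €0.27
Total tax = €1.07 + €0.43 + €12.75 + €0.60 + €0.78 + €0.27 = €15.90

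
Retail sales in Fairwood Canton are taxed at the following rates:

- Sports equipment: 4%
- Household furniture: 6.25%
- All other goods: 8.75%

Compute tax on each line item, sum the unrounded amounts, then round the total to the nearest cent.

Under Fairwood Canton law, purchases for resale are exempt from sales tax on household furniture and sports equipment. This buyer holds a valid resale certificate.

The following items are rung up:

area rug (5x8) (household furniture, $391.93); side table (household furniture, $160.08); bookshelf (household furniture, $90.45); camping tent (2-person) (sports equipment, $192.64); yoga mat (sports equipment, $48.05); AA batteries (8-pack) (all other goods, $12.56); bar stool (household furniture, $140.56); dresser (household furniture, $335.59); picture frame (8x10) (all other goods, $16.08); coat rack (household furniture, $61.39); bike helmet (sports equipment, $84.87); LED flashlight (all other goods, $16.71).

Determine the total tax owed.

Area rug (5x8) $391.93: household furniture, buyer-exempt → 0% → $0.00
Side table $160.08: household furniture, buyer-exempt → 0% → $0.00
Bookshelf $90.45: household furniture, buyer-exempt → 0% → $0.00
Camping tent (2-person) $192.64: sports equipment, buyer-exempt → 0% → $0.00
Yoga mat $48.05: sports equipment, buyer-exempt → 0% → $0.00
AA batteries (8-pack) $12.56: all other goods → 8.75% → $1.099
Bar stool $140.56: household furniture, buyer-exempt → 0% → $0.00
Dresser $335.59: household furniture, buyer-exempt → 0% → $0.00
Picture frame (8x10) $16.08: all other goods → 8.75% → $1.407
Coat rack $61.39: household furniture, buyer-exempt → 0% → $0.00
Bike helmet $84.87: sports equipment, buyer-exempt → 0% → $0.00
LED flashlight $16.71: all other goods → 8.75% → $1.462125
Unrounded tax sum = $3.968125 → $3.97

$3.97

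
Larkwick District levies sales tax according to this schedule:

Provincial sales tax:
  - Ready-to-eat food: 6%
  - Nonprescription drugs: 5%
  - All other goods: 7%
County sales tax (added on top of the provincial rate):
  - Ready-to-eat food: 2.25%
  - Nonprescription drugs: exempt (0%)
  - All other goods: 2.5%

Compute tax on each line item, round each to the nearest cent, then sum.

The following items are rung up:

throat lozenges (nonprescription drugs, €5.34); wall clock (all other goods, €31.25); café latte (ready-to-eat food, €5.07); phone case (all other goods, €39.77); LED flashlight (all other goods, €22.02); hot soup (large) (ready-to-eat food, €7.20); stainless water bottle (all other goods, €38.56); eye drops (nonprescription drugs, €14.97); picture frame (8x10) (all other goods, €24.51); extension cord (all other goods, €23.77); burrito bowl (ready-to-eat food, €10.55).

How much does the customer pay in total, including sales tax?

Throat lozenges €5.34: nonprescription drugs → 5% + 0% county = 5% → €0.27
Wall clock €31.25: all other goods → 7% + 2.5% county = 9.5% → €2.97
Café latte €5.07: ready-to-eat food → 6% + 2.25% county = 8.25% → €0.42
Phone case €39.77: all other goods → 7% + 2.5% county = 9.5% → €3.78
LED flashlight €22.02: all other goods → 7% + 2.5% county = 9.5% → €2.09
Hot soup (large) €7.20: ready-to-eat food → 6% + 2.25% county = 8.25% → €0.59
Stainless water bottle €38.56: all other goods → 7% + 2.5% county = 9.5% → €3.66
Eye drops €14.97: nonprescription drugs → 5% + 0% county = 5% → €0.75
Picture frame (8x10) €24.51: all other goods → 7% + 2.5% county = 9.5% → €2.33
Extension cord €23.77: all other goods → 7% + 2.5% county = 9.5% → €2.26
Burrito bowl €10.55: ready-to-eat food → 6% + 2.25% county = 8.25% → €0.87
Subtotal = €223.01; tax = €19.99; total due = €243.00

€243.00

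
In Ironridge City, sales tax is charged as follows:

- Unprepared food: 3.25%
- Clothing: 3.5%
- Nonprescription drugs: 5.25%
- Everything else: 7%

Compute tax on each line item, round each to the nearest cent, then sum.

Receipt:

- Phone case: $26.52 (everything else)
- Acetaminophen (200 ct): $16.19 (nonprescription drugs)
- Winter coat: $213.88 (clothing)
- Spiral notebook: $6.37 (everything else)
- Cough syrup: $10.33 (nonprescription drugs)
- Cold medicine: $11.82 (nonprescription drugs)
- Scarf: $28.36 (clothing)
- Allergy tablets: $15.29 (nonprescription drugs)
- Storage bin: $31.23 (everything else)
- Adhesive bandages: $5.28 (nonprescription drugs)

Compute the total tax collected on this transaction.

$16.07

Phone case $26.52: everything else → 7% → $1.86
Acetaminophen (200 ct) $16.19: nonprescription drugs → 5.25% → $0.85
Winter coat $213.88: clothing → 3.5% → $7.49
Spiral notebook $6.37: everything else → 7% → $0.45
Cough syrup $10.33: nonprescription drugs → 5.25% → $0.54
Cold medicine $11.82: nonprescription drugs → 5.25% → $0.62
Scarf $28.36: clothing → 3.5% → $0.99
Allergy tablets $15.29: nonprescription drugs → 5.25% → $0.80
Storage bin $31.23: everything else → 7% → $2.19
Adhesive bandages $5.28: nonprescription drugs → 5.25% → $0.28
Total tax = $1.86 + $0.85 + $7.49 + $0.45 + $0.54 + $0.62 + $0.99 + $0.80 + $2.19 + $0.28 = $16.07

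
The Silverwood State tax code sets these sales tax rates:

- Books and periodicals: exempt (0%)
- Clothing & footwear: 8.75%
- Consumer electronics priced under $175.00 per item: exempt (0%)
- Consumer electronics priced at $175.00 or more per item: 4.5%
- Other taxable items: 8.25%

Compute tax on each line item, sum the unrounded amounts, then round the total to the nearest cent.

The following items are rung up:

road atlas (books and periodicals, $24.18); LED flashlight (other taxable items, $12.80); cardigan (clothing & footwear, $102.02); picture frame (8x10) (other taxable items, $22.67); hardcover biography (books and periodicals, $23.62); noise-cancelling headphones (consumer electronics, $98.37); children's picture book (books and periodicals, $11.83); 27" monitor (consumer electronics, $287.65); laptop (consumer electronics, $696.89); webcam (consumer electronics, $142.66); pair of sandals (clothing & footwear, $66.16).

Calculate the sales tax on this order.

$61.95

Road atlas $24.18: books and periodicals → 0% → $0.00
LED flashlight $12.80: other taxable items → 8.25% → $1.056
Cardigan $102.02: clothing & footwear → 8.75% → $8.92675
Picture frame (8x10) $22.67: other taxable items → 8.25% → $1.870275
Hardcover biography $23.62: books and periodicals → 0% → $0.00
Noise-cancelling headphones $98.37: consumer electronics, under $175.00 → 0% → $0.00
Children's picture book $11.83: books and periodicals → 0% → $0.00
27" monitor $287.65: consumer electronics, $175.00 or more → 4.5% → $12.94425
Laptop $696.89: consumer electronics, $175.00 or more → 4.5% → $31.36005
Webcam $142.66: consumer electronics, under $175.00 → 0% → $0.00
Pair of sandals $66.16: clothing & footwear → 8.75% → $5.789
Unrounded tax sum = $61.946325 → $61.95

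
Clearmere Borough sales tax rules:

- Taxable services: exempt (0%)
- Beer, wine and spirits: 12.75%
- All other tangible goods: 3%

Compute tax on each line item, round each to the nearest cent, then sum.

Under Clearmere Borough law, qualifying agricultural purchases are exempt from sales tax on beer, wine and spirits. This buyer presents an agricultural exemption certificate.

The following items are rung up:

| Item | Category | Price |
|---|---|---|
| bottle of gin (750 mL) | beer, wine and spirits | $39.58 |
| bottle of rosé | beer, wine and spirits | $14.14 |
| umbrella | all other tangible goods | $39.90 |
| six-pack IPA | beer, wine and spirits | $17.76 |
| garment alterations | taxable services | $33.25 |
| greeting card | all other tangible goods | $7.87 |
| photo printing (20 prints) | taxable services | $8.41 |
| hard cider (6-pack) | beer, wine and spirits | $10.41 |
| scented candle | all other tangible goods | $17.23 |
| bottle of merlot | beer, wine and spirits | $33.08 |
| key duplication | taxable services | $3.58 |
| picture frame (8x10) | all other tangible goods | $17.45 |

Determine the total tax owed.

$2.48

Bottle of gin (750 mL) $39.58: beer, wine and spirits, buyer-exempt → 0% → $0.00
Bottle of rosé $14.14: beer, wine and spirits, buyer-exempt → 0% → $0.00
Umbrella $39.90: all other tangible goods → 3% → $1.20
Six-pack IPA $17.76: beer, wine and spirits, buyer-exempt → 0% → $0.00
Garment alterations $33.25: taxable services → 0% → $0.00
Greeting card $7.87: all other tangible goods → 3% → $0.24
Photo printing (20 prints) $8.41: taxable services → 0% → $0.00
Hard cider (6-pack) $10.41: beer, wine and spirits, buyer-exempt → 0% → $0.00
Scented candle $17.23: all other tangible goods → 3% → $0.52
Bottle of merlot $33.08: beer, wine and spirits, buyer-exempt → 0% → $0.00
Key duplication $3.58: taxable services → 0% → $0.00
Picture frame (8x10) $17.45: all other tangible goods → 3% → $0.52
Total tax = $1.20 + $0.24 + $0.52 + $0.52 = $2.48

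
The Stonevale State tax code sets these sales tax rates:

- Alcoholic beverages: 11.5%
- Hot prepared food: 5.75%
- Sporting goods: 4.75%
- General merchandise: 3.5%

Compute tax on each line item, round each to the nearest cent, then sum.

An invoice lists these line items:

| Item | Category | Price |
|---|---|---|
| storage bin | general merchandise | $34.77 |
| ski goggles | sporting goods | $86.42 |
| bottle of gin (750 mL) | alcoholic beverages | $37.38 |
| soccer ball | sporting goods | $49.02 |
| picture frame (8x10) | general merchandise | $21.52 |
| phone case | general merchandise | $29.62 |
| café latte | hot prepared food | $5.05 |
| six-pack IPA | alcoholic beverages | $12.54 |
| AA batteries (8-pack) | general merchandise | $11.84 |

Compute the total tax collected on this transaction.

$15.88

Storage bin $34.77: general merchandise → 3.5% → $1.22
Ski goggles $86.42: sporting goods → 4.75% → $4.10
Bottle of gin (750 mL) $37.38: alcoholic beverages → 11.5% → $4.30
Soccer ball $49.02: sporting goods → 4.75% → $2.33
Picture frame (8x10) $21.52: general merchandise → 3.5% → $0.75
Phone case $29.62: general merchandise → 3.5% → $1.04
Café latte $5.05: hot prepared food → 5.75% → $0.29
Six-pack IPA $12.54: alcoholic beverages → 11.5% → $1.44
AA batteries (8-pack) $11.84: general merchandise → 3.5% → $0.41
Total tax = $1.22 + $4.10 + $4.30 + $2.33 + $0.75 + $1.04 + $0.29 + $1.44 + $0.41 = $15.88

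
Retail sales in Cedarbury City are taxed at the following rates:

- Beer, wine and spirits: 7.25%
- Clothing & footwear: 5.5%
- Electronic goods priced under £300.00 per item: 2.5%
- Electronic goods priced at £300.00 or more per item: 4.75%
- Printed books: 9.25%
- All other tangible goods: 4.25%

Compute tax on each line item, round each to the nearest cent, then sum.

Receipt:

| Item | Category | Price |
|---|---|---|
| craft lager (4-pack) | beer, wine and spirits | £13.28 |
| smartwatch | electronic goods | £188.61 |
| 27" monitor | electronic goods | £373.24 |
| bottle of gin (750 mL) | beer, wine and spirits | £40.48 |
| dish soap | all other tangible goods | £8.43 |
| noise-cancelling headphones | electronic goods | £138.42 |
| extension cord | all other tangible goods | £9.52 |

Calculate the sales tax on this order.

£30.56

Craft lager (4-pack) £13.28: beer, wine and spirits → 7.25% → £0.96
Smartwatch £188.61: electronic goods, under £300.00 → 2.5% → £4.72
27" monitor £373.24: electronic goods, £300.00 or more → 4.75% → £17.73
Bottle of gin (750 mL) £40.48: beer, wine and spirits → 7.25% → £2.93
Dish soap £8.43: all other tangible goods → 4.25% → £0.36
Noise-cancelling headphones £138.42: electronic goods, under £300.00 → 2.5% → £3.46
Extension cord £9.52: all other tangible goods → 4.25% → £0.40
Total tax = £0.96 + £4.72 + £17.73 + £2.93 + £0.36 + £3.46 + £0.40 = £30.56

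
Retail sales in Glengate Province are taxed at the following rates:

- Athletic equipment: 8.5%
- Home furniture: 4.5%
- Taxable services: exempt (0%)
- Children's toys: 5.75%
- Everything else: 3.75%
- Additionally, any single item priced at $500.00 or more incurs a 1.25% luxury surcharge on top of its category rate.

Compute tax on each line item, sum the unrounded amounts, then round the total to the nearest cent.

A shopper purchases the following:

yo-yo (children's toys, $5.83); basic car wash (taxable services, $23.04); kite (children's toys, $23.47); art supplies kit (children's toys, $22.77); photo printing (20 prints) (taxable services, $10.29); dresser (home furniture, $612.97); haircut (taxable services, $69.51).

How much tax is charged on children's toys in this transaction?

$2.99

Yo-yo $5.83: children's toys → 5.75% → $0.335225
Kite $23.47: children's toys → 5.75% → $1.349525
Art supplies kit $22.77: children's toys → 5.75% → $1.309275
Tax on children's toys: unrounded sum = $2.994025 → $2.99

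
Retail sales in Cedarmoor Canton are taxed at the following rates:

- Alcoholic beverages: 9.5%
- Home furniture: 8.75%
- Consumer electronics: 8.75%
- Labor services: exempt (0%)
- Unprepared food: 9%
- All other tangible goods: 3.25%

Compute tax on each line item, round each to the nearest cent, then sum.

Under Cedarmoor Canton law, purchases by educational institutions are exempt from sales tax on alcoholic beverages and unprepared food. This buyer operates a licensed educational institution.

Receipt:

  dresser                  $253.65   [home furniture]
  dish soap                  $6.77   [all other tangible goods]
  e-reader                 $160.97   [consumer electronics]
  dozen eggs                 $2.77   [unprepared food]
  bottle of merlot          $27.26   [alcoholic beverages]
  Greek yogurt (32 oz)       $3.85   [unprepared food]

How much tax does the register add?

Dresser $253.65: home furniture → 8.75% → $22.19
Dish soap $6.77: all other tangible goods → 3.25% → $0.22
E-reader $160.97: consumer electronics → 8.75% → $14.08
Dozen eggs $2.77: unprepared food, buyer-exempt → 0% → $0.00
Bottle of merlot $27.26: alcoholic beverages, buyer-exempt → 0% → $0.00
Greek yogurt (32 oz) $3.85: unprepared food, buyer-exempt → 0% → $0.00
Total tax = $22.19 + $0.22 + $14.08 = $36.49

$36.49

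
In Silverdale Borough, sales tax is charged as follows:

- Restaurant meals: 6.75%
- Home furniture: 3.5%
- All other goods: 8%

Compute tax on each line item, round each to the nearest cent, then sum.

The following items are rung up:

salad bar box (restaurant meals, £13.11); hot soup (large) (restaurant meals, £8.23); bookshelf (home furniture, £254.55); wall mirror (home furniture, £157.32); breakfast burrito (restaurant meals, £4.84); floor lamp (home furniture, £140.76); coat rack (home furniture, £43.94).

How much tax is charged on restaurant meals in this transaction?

Salad bar box £13.11: restaurant meals → 6.75% → £0.88
Hot soup (large) £8.23: restaurant meals → 6.75% → £0.56
Breakfast burrito £4.84: restaurant meals → 6.75% → £0.33
Tax on restaurant meals = £0.88 + £0.56 + £0.33 = £1.77

£1.77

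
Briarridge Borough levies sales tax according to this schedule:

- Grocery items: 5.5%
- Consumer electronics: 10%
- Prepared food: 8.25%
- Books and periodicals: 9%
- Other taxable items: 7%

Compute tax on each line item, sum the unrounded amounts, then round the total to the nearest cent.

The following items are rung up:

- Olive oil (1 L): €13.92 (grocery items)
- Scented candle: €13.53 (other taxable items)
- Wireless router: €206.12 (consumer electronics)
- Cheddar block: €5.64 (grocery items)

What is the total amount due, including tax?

€261.84

Olive oil (1 L) €13.92: grocery items → 5.5% → €0.7656
Scented candle €13.53: other taxable items → 7% → €0.9471
Wireless router €206.12: consumer electronics → 10% → €20.612
Cheddar block €5.64: grocery items → 5.5% → €0.3102
Subtotal = €239.21; unrounded tax = €22.6349 → €22.63; total due = €261.84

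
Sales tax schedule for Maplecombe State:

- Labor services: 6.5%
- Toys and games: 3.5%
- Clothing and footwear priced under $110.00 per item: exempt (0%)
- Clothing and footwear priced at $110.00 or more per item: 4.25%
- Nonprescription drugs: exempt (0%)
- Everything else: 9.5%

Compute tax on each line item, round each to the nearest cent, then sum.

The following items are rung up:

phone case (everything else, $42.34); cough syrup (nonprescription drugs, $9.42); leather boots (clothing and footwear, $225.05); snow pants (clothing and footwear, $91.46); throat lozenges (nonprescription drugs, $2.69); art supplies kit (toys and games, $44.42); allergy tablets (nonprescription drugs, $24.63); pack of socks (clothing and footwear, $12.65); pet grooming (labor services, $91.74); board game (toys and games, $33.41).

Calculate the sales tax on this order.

Phone case $42.34: everything else → 9.5% → $4.02
Cough syrup $9.42: nonprescription drugs → 0% → $0.00
Leather boots $225.05: clothing and footwear, $110.00 or more → 4.25% → $9.56
Snow pants $91.46: clothing and footwear, under $110.00 → 0% → $0.00
Throat lozenges $2.69: nonprescription drugs → 0% → $0.00
Art supplies kit $44.42: toys and games → 3.5% → $1.55
Allergy tablets $24.63: nonprescription drugs → 0% → $0.00
Pack of socks $12.65: clothing and footwear, under $110.00 → 0% → $0.00
Pet grooming $91.74: labor services → 6.5% → $5.96
Board game $33.41: toys and games → 3.5% → $1.17
Total tax = $4.02 + $9.56 + $1.55 + $5.96 + $1.17 = $22.26

$22.26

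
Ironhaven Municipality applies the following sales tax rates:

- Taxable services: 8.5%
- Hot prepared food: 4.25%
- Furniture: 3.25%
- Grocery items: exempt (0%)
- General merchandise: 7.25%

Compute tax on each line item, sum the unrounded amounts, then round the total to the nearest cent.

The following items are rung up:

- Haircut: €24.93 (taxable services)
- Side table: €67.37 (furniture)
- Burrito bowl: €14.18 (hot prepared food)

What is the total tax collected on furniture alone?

Side table €67.37: furniture → 3.25% → €2.189525
Tax on furniture: unrounded sum = €2.189525 → €2.19

€2.19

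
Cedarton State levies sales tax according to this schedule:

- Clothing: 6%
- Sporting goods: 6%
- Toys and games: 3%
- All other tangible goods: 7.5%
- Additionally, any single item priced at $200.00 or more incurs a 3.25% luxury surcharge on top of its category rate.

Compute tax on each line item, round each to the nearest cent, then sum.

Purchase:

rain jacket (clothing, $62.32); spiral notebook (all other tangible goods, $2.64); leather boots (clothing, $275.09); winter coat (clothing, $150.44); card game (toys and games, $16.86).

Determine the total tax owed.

Rain jacket $62.32: clothing → 6% → $3.74
Spiral notebook $2.64: all other tangible goods → 7.5% → $0.20
Leather boots $275.09: clothing → 6% + 3.25% surcharge = 9.25% → $25.45
Winter coat $150.44: clothing → 6% → $9.03
Card game $16.86: toys and games → 3% → $0.51
Total tax = $3.74 + $0.20 + $25.45 + $9.03 + $0.51 = $38.93

$38.93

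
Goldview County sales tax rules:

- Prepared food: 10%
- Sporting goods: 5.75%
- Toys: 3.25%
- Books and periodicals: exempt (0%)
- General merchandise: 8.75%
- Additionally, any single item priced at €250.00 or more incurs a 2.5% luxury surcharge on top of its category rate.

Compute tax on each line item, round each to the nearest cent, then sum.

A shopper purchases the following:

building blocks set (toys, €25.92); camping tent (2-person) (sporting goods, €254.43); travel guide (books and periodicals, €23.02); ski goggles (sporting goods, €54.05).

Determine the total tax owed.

€24.94

Building blocks set €25.92: toys → 3.25% → €0.84
Camping tent (2-person) €254.43: sporting goods → 5.75% + 2.5% surcharge = 8.25% → €20.99
Travel guide €23.02: books and periodicals → 0% → €0.00
Ski goggles €54.05: sporting goods → 5.75% → €3.11
Total tax = €0.84 + €20.99 + €3.11 = €24.94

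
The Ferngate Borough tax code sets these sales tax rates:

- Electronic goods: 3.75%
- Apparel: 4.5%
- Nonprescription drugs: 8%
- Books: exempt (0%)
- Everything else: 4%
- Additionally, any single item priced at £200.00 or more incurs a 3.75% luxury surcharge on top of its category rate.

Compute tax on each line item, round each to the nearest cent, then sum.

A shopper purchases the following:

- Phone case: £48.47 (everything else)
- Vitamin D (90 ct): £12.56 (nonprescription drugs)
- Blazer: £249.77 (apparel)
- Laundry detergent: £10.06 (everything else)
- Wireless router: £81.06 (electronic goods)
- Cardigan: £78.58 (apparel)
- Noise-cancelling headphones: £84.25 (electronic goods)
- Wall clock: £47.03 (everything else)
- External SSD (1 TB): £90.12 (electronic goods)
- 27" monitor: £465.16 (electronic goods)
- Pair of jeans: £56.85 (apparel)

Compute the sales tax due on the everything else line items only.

£4.22

Phone case £48.47: everything else → 4% → £1.94
Laundry detergent £10.06: everything else → 4% → £0.40
Wall clock £47.03: everything else → 4% → £1.88
Tax on everything else = £1.94 + £0.40 + £1.88 = £4.22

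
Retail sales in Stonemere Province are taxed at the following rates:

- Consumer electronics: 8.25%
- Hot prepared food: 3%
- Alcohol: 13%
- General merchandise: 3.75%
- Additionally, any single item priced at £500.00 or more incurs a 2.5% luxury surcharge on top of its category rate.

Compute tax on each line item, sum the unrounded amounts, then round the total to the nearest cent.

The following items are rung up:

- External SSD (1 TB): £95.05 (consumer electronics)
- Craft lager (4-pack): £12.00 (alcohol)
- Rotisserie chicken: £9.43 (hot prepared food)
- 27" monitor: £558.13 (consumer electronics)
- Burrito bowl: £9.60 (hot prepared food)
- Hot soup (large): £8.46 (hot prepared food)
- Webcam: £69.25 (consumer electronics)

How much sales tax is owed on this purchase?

External SSD (1 TB) £95.05: consumer electronics → 8.25% → £7.841625
Craft lager (4-pack) £12.00: alcohol → 13% → £1.56
Rotisserie chicken £9.43: hot prepared food → 3% → £0.2829
27" monitor £558.13: consumer electronics → 8.25% + 2.5% surcharge = 10.75% → £59.998975
Burrito bowl £9.60: hot prepared food → 3% → £0.288
Hot soup (large) £8.46: hot prepared food → 3% → £0.2538
Webcam £69.25: consumer electronics → 8.25% → £5.713125
Unrounded tax sum = £75.938425 → £75.94

£75.94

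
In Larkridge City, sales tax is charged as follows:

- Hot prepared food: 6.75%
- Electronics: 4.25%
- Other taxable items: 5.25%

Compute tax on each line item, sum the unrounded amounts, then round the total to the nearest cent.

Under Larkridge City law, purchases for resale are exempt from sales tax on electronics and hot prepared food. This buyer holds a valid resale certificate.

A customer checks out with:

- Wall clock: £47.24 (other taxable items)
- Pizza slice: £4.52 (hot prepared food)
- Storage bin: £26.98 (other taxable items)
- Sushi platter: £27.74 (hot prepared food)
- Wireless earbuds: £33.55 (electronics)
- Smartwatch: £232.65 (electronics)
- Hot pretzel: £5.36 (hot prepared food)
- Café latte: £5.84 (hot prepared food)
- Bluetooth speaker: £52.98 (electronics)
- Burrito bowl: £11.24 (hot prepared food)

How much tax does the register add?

Wall clock £47.24: other taxable items → 5.25% → £2.4801
Pizza slice £4.52: hot prepared food, buyer-exempt → 0% → £0.00
Storage bin £26.98: other taxable items → 5.25% → £1.41645
Sushi platter £27.74: hot prepared food, buyer-exempt → 0% → £0.00
Wireless earbuds £33.55: electronics, buyer-exempt → 0% → £0.00
Smartwatch £232.65: electronics, buyer-exempt → 0% → £0.00
Hot pretzel £5.36: hot prepared food, buyer-exempt → 0% → £0.00
Café latte £5.84: hot prepared food, buyer-exempt → 0% → £0.00
Bluetooth speaker £52.98: electronics, buyer-exempt → 0% → £0.00
Burrito bowl £11.24: hot prepared food, buyer-exempt → 0% → £0.00
Unrounded tax sum = £3.89655 → £3.90

£3.90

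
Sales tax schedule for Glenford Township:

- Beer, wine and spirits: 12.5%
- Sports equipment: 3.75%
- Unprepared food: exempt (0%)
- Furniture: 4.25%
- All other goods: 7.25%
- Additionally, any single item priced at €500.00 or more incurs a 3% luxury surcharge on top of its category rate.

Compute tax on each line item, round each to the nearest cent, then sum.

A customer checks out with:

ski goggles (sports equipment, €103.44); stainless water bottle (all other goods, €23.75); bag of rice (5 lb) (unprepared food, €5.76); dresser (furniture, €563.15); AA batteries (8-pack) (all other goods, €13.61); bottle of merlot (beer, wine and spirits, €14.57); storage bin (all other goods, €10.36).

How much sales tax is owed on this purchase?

Ski goggles €103.44: sports equipment → 3.75% → €3.88
Stainless water bottle €23.75: all other goods → 7.25% → €1.72
Bag of rice (5 lb) €5.76: unprepared food → 0% → €0.00
Dresser €563.15: furniture → 4.25% + 3% surcharge = 7.25% → €40.83
AA batteries (8-pack) €13.61: all other goods → 7.25% → €0.99
Bottle of merlot €14.57: beer, wine and spirits → 12.5% → €1.82
Storage bin €10.36: all other goods → 7.25% → €0.75
Total tax = €3.88 + €1.72 + €40.83 + €0.99 + €1.82 + €0.75 = €49.99

€49.99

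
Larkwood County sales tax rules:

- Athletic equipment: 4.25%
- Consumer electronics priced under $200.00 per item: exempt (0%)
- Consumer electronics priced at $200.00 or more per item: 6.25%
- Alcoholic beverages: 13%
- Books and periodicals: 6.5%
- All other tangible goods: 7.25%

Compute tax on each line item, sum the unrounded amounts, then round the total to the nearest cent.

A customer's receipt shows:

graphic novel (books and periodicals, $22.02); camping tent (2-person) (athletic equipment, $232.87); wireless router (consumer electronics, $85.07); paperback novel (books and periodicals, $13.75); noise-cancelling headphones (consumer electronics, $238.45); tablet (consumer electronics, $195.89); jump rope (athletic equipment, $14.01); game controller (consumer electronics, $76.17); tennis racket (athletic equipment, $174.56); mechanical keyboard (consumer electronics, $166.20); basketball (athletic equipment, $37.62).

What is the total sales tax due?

$36.74

Graphic novel $22.02: books and periodicals → 6.5% → $1.4313
Camping tent (2-person) $232.87: athletic equipment → 4.25% → $9.896975
Wireless router $85.07: consumer electronics, under $200.00 → 0% → $0.00
Paperback novel $13.75: books and periodicals → 6.5% → $0.89375
Noise-cancelling headphones $238.45: consumer electronics, $200.00 or more → 6.25% → $14.903125
Tablet $195.89: consumer electronics, under $200.00 → 0% → $0.00
Jump rope $14.01: athletic equipment → 4.25% → $0.595425
Game controller $76.17: consumer electronics, under $200.00 → 0% → $0.00
Tennis racket $174.56: athletic equipment → 4.25% → $7.4188
Mechanical keyboard $166.20: consumer electronics, under $200.00 → 0% → $0.00
Basketball $37.62: athletic equipment → 4.25% → $1.59885
Unrounded tax sum = $36.738225 → $36.74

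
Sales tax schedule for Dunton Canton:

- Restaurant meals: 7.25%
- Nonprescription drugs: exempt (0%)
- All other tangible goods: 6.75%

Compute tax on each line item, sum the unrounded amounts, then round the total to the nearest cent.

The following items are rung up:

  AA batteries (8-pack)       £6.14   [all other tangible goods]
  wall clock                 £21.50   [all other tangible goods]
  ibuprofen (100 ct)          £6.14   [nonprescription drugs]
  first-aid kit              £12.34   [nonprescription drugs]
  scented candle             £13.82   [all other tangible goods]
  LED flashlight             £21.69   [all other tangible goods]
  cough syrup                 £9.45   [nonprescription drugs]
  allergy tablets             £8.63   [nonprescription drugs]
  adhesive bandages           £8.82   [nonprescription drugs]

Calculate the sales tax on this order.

AA batteries (8-pack) £6.14: all other tangible goods → 6.75% → £0.41445
Wall clock £21.50: all other tangible goods → 6.75% → £1.45125
Ibuprofen (100 ct) £6.14: nonprescription drugs → 0% → £0.00
First-aid kit £12.34: nonprescription drugs → 0% → £0.00
Scented candle £13.82: all other tangible goods → 6.75% → £0.93285
LED flashlight £21.69: all other tangible goods → 6.75% → £1.464075
Cough syrup £9.45: nonprescription drugs → 0% → £0.00
Allergy tablets £8.63: nonprescription drugs → 0% → £0.00
Adhesive bandages £8.82: nonprescription drugs → 0% → £0.00
Unrounded tax sum = £4.262625 → £4.26

£4.26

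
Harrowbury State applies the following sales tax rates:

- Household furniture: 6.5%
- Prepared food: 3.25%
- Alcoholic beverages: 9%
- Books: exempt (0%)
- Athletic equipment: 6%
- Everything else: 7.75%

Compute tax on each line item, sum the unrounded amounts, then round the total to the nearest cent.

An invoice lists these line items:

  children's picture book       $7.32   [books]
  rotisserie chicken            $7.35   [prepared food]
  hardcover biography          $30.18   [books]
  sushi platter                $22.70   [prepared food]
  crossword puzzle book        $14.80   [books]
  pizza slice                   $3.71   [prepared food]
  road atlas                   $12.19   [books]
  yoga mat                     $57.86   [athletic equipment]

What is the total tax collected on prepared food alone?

Rotisserie chicken $7.35: prepared food → 3.25% → $0.238875
Sushi platter $22.70: prepared food → 3.25% → $0.73775
Pizza slice $3.71: prepared food → 3.25% → $0.120575
Tax on prepared food: unrounded sum = $1.0972 → $1.10

$1.10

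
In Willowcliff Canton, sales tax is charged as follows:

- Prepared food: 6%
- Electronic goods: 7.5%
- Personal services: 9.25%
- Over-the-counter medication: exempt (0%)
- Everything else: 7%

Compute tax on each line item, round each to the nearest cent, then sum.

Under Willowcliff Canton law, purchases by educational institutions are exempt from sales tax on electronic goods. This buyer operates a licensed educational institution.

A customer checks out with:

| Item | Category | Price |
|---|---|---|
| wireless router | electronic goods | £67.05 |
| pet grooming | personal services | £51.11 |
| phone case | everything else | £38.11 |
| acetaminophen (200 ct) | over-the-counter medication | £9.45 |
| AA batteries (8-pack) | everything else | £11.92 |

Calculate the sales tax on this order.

£8.23

Wireless router £67.05: electronic goods, buyer-exempt → 0% → £0.00
Pet grooming £51.11: personal services → 9.25% → £4.73
Phone case £38.11: everything else → 7% → £2.67
Acetaminophen (200 ct) £9.45: over-the-counter medication → 0% → £0.00
AA batteries (8-pack) £11.92: everything else → 7% → £0.83
Total tax = £4.73 + £2.67 + £0.83 = £8.23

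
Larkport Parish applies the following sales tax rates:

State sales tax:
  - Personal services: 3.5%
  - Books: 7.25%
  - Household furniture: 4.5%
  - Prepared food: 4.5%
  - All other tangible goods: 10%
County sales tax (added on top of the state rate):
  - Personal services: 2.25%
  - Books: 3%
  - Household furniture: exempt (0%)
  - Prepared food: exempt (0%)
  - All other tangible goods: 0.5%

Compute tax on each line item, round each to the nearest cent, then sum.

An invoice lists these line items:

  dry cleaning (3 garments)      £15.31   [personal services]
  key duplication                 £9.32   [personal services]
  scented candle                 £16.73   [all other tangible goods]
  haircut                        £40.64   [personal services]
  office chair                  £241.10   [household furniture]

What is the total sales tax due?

Dry cleaning (3 garments) £15.31: personal services → 3.5% + 2.25% county = 5.75% → £0.88
Key duplication £9.32: personal services → 3.5% + 2.25% county = 5.75% → £0.54
Scented candle £16.73: all other tangible goods → 10% + 0.5% county = 10.5% → £1.76
Haircut £40.64: personal services → 3.5% + 2.25% county = 5.75% → £2.34
Office chair £241.10: household furniture → 4.5% + 0% county = 4.5% → £10.85
Total tax = £0.88 + £0.54 + £1.76 + £2.34 + £10.85 = £16.37

£16.37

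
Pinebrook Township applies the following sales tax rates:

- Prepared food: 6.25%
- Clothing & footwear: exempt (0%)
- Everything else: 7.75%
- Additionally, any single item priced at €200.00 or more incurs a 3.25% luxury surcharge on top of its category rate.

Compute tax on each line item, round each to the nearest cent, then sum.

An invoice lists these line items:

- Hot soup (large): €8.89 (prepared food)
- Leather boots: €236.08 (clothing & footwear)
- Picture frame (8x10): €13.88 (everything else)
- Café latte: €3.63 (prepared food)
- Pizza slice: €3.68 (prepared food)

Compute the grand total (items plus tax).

Hot soup (large) €8.89: prepared food → 6.25% → €0.56
Leather boots €236.08: clothing & footwear → 0% + 3.25% surcharge = 3.25% → €7.67
Picture frame (8x10) €13.88: everything else → 7.75% → €1.08
Café latte €3.63: prepared food → 6.25% → €0.23
Pizza slice €3.68: prepared food → 6.25% → €0.23
Subtotal = €266.16; tax = €9.77; total due = €275.93

€275.93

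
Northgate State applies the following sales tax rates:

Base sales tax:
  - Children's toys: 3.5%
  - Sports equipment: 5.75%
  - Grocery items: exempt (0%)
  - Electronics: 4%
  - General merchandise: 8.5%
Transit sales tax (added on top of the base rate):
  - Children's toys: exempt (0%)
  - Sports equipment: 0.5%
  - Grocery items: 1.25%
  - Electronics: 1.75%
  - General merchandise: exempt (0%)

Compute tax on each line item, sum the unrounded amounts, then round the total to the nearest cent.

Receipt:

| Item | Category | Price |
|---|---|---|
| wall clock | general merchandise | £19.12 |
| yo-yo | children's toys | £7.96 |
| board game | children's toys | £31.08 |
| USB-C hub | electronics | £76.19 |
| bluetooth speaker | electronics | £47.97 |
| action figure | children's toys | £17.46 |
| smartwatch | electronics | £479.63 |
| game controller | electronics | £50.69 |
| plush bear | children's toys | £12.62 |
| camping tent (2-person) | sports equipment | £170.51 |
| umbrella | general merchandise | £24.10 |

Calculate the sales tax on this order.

Wall clock £19.12: general merchandise → 8.5% + 0% transit = 8.5% → £1.6252
Yo-yo £7.96: children's toys → 3.5% + 0% transit = 3.5% → £0.2786
Board game £31.08: children's toys → 3.5% + 0% transit = 3.5% → £1.0878
USB-C hub £76.19: electronics → 4% + 1.75% transit = 5.75% → £4.380925
Bluetooth speaker £47.97: electronics → 4% + 1.75% transit = 5.75% → £2.758275
Action figure £17.46: children's toys → 3.5% + 0% transit = 3.5% → £0.6111
Smartwatch £479.63: electronics → 4% + 1.75% transit = 5.75% → £27.578725
Game controller £50.69: electronics → 4% + 1.75% transit = 5.75% → £2.914675
Plush bear £12.62: children's toys → 3.5% + 0% transit = 3.5% → £0.4417
Camping tent (2-person) £170.51: sports equipment → 5.75% + 0.5% transit = 6.25% → £10.656875
Umbrella £24.10: general merchandise → 8.5% + 0% transit = 8.5% → £2.0485
Unrounded tax sum = £54.382375 → £54.38

£54.38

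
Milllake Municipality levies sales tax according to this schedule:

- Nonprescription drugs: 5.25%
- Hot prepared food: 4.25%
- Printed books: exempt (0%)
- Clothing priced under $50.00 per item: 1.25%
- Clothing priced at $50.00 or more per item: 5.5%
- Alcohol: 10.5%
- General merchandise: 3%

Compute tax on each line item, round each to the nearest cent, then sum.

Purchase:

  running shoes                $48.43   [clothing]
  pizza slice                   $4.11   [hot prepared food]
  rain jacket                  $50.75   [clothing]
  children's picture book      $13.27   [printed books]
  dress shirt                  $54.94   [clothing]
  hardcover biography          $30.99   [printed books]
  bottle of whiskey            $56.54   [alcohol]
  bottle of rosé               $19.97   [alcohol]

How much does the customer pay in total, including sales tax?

$293.63

Running shoes $48.43: clothing, under $50.00 → 1.25% → $0.61
Pizza slice $4.11: hot prepared food → 4.25% → $0.17
Rain jacket $50.75: clothing, $50.00 or more → 5.5% → $2.79
Children's picture book $13.27: printed books → 0% → $0.00
Dress shirt $54.94: clothing, $50.00 or more → 5.5% → $3.02
Hardcover biography $30.99: printed books → 0% → $0.00
Bottle of whiskey $56.54: alcohol → 10.5% → $5.94
Bottle of rosé $19.97: alcohol → 10.5% → $2.10
Subtotal = $279.00; tax = $14.63; total due = $293.63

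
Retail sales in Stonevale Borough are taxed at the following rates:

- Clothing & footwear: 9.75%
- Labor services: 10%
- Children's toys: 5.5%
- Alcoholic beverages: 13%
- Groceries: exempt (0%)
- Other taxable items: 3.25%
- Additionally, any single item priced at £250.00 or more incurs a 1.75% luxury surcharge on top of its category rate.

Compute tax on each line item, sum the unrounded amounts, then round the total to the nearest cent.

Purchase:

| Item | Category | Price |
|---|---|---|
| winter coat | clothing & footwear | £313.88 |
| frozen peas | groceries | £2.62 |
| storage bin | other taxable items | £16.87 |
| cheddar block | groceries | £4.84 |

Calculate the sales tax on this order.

£36.64

Winter coat £313.88: clothing & footwear → 9.75% + 1.75% surcharge = 11.5% → £36.0962
Frozen peas £2.62: groceries → 0% → £0.00
Storage bin £16.87: other taxable items → 3.25% → £0.548275
Cheddar block £4.84: groceries → 0% → £0.00
Unrounded tax sum = £36.644475 → £36.64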